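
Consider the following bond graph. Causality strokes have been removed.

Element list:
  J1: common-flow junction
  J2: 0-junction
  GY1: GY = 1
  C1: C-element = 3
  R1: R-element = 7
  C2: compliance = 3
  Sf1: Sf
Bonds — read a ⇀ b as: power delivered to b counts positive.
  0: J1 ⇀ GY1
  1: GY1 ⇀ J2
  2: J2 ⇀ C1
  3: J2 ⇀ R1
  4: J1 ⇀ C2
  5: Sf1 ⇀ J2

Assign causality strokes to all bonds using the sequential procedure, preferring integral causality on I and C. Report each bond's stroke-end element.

β0 stroke→GY1
β1 stroke→GY1
β2 stroke→J2
β3 stroke→R1
β4 stroke→J1
β5 stroke→Sf1

b5 |Sf1  (source Sf1 imposes f)
b2 |J2  (C1 outputs effort q/C1)
b1 |GY1  (J2 effort already set via bond 2)
b3 |R1  (J2: bond 2 brought effort, rest push out)
b0 |GY1  (GY GY1: same side as bond 1)
b4 |J1  (common-f at J1 fixed by 0)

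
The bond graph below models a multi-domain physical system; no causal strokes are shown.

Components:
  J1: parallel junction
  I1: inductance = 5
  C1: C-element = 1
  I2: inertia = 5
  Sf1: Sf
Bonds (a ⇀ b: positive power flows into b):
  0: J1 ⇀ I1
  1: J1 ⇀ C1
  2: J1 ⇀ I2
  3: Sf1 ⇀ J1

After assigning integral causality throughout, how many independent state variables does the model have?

3  (C1, I1, I2 all integral)

bond 3 stroke at Sf1  (Sf1 (Sf) sets flow on bond)
bond 0 stroke at I1  (prefer integral on I1)
bond 1 stroke at J1  (prefer integral on C1)
bond 2 stroke at I2  (J1 effort already set via bond 1)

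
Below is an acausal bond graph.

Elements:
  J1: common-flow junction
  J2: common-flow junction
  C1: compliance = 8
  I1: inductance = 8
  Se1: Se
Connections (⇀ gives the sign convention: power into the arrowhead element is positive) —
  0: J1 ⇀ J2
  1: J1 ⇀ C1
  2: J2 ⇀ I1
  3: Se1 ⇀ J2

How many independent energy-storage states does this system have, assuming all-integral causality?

2  (C1, I1 all integral)

b3 →J2  (Se1 (Se) sets effort on bond)
b1 →J1  (prefer integral on C1)
b0 →J2  (closing 1-jn rule on J1)
b2 →I1  (closing 1-jn rule on J2)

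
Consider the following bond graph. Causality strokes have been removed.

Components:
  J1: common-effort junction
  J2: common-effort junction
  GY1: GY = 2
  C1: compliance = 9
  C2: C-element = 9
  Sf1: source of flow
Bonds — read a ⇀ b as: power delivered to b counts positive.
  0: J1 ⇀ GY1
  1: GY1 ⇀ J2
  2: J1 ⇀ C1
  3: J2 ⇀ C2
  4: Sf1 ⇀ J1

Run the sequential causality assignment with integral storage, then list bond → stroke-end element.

b4 |Sf1  (Sf1: flow source, stroke at near end)
b2 |J1  (C1: C, integral causality)
b0 |GY1  (J1: bond 2 brought effort, rest push out)
b1 |GY1  (through GY1, causality inverts; strokes same side of GY1)
b3 |J2  (only one effort-in slot at J2)

β0 stroke at GY1
β1 stroke at GY1
β2 stroke at J1
β3 stroke at J2
β4 stroke at Sf1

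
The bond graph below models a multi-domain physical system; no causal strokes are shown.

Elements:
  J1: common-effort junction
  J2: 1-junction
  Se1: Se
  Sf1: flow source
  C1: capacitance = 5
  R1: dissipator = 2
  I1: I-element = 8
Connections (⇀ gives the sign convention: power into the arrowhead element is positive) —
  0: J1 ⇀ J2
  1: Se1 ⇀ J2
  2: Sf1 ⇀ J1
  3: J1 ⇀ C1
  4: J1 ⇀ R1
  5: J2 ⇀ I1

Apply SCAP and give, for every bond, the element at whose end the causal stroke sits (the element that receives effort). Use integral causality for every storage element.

b0 →J2
b1 →J2
b2 →Sf1
b3 →J1
b4 →R1
b5 →I1

#1 |J2  (source Se1 imposes e)
#2 |Sf1  (Sf1: flow source, stroke at near end)
#3 |J1  (C1: C, integral causality)
#0 |J2  (0-jn J1 has e-setter on 3)
#4 |R1  (J1: bond 3 brought effort, rest push out)
#5 |I1  (only one flow-in slot at J2)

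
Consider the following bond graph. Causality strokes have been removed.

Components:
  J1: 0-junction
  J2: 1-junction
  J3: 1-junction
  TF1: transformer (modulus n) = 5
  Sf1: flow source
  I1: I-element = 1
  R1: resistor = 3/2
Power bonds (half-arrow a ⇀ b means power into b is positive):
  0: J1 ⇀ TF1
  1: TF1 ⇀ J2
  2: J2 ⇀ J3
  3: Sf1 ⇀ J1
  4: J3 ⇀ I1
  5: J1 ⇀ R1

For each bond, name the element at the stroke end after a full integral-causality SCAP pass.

#3 stroke→Sf1  (source Sf1 imposes f)
#4 stroke→I1  (prefer integral on I1)
#2 stroke→J3  (J3: bond 4 brought flow, rest push out)
#1 stroke→J2  (1-jn J2 has f-setter on 2)
#0 stroke→TF1  (through TF1, causality passes straight; one stroke at TF1)
#5 stroke→J1  (closing 0-jn rule on J1)

bond 0 |TF1
bond 1 |J2
bond 2 |J3
bond 3 |Sf1
bond 4 |I1
bond 5 |J1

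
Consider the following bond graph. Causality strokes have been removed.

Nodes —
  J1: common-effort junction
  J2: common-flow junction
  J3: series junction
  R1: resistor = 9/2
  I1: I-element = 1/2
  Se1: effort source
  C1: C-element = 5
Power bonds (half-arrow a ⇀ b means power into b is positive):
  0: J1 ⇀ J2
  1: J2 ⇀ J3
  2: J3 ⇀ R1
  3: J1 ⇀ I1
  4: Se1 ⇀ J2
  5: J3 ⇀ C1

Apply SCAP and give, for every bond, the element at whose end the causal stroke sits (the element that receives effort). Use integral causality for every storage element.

β4 |J2  (Se1 (Se) sets effort on bond)
β3 |I1  (I1 outputs flow p/I1)
β0 |J1  (only one effort-in slot at J1)
β1 |J2  (common-f at J2 fixed by 0)
β2 |J3  (J3 flow already set via bond 1)
β5 |J3  (common-f at J3 fixed by 1)

#0 stroke at J1
#1 stroke at J2
#2 stroke at J3
#3 stroke at I1
#4 stroke at J2
#5 stroke at J3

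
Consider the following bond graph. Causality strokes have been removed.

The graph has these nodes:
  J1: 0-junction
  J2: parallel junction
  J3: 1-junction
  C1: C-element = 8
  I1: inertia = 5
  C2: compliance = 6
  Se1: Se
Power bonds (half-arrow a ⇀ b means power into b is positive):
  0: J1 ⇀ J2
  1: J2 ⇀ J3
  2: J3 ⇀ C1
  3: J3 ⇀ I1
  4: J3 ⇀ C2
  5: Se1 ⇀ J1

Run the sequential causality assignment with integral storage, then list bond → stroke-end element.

bond 5 stroke at J1  (Se1: effort source, stroke at far end)
bond 0 stroke at J2  (0-jn J1 has e-setter on 5)
bond 1 stroke at J3  (J2 effort already set via bond 0)
bond 2 stroke at J3  (C1: C, integral causality)
bond 3 stroke at I1  (I1 outputs flow p/I1)
bond 4 stroke at J3  (1-jn J3 has f-setter on 3)

β0 stroke at J2
β1 stroke at J3
β2 stroke at J3
β3 stroke at I1
β4 stroke at J3
β5 stroke at J1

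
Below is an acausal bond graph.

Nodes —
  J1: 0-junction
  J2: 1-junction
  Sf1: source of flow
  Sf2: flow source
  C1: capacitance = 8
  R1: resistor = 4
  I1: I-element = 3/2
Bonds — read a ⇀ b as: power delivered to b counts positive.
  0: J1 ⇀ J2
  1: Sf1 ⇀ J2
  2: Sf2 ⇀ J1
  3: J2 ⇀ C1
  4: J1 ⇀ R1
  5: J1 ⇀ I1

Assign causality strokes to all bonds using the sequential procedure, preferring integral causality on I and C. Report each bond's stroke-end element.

bond 0 →J2
bond 1 →Sf1
bond 2 →Sf2
bond 3 →J2
bond 4 →J1
bond 5 →I1

β1 |Sf1  (Sf1: flow source, stroke at near end)
β2 |Sf2  (Sf2: flow source, stroke at near end)
β0 |J2  (1-jn J2 has f-setter on 1)
β3 |J2  (J2 flow already set via bond 1)
β5 |I1  (I1 integral (f out))
β4 |J1  (J1 needs exactly one e-in)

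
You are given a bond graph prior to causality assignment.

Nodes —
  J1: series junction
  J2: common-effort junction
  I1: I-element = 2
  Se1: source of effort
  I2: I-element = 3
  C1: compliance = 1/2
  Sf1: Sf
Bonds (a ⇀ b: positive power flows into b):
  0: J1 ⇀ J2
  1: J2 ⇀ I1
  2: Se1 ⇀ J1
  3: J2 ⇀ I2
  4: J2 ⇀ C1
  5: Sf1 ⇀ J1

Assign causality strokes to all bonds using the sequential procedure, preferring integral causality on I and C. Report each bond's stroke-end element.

b2 stroke at J1  (Se1 fixes effort; stroke away)
b5 stroke at Sf1  (Sf1 fixes flow; stroke at Sf1)
b0 stroke at J1  (common-f at J1 fixed by 5)
b1 stroke at I1  (I1 outputs flow p/I1)
b3 stroke at I2  (I2 integral (f out))
b4 stroke at J2  (J2 needs exactly one e-in)

bond 0 stroke→J1
bond 1 stroke→I1
bond 2 stroke→J1
bond 3 stroke→I2
bond 4 stroke→J2
bond 5 stroke→Sf1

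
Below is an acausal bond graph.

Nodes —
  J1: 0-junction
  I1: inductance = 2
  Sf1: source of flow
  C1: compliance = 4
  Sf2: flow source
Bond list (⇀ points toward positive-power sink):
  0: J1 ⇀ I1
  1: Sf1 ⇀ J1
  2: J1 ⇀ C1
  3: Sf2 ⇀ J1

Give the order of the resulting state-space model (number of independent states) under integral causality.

2  (C1, I1 all integral)

b1 |Sf1  (Sf1 (Sf) sets flow on bond)
b3 |Sf2  (Sf2 (Sf) sets flow on bond)
b0 |I1  (I1 outputs flow p/I1)
b2 |J1  (closing 0-jn rule on J1)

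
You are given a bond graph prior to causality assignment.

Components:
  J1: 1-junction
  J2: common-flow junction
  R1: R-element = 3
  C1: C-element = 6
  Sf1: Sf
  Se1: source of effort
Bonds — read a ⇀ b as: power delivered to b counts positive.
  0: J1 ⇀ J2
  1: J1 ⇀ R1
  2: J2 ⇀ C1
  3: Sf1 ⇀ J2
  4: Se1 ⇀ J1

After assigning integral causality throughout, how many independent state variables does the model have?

1  (C1 all integral)

b3 →Sf1  (Sf1: flow source, stroke at near end)
b4 →J1  (source Se1 imposes e)
b0 →J2  (common-f at J2 fixed by 3)
b2 →J2  (common-f at J2 fixed by 3)
b1 →J1  (1-jn J1 has f-setter on 0)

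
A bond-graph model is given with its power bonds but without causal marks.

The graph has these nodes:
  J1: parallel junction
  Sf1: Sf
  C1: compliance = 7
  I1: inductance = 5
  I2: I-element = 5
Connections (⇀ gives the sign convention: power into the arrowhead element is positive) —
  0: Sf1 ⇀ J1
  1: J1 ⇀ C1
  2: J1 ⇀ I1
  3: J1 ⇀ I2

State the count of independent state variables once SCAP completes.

b0 stroke at Sf1  (source Sf1 imposes f)
b1 stroke at J1  (C1 integral (e out))
b2 stroke at I1  (0-jn J1 has e-setter on 1)
b3 stroke at I2  (0-jn J1 has e-setter on 1)

3  (C1, I1, I2 all integral)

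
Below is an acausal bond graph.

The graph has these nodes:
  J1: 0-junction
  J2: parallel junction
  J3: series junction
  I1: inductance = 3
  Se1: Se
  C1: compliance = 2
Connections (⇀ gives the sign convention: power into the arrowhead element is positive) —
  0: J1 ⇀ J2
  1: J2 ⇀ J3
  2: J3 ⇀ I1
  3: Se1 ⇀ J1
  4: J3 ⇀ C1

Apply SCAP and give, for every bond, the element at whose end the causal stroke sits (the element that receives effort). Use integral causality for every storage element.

bond 0 stroke at J2
bond 1 stroke at J3
bond 2 stroke at I1
bond 3 stroke at J1
bond 4 stroke at J3

b3 |J1  (Se1: effort source, stroke at far end)
b0 |J2  (J1 effort already set via bond 3)
b1 |J3  (0-jn J2 has e-setter on 0)
b2 |I1  (I1: I, integral causality)
b4 |J3  (J3: bond 2 brought flow, rest push out)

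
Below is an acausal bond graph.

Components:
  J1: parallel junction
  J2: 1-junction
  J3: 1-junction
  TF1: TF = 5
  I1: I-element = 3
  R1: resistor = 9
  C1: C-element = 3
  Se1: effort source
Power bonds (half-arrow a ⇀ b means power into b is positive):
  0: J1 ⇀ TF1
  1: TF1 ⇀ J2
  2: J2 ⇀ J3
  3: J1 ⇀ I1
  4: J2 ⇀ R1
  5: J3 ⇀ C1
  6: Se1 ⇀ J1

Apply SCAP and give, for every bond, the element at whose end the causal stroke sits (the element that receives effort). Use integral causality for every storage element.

#0 |TF1
#1 |J2
#2 |J2
#3 |I1
#4 |R1
#5 |J3
#6 |J1

β6 |J1  (Se1 fixes effort; stroke away)
β0 |TF1  (0-jn J1 has e-setter on 6)
β3 |I1  (0-jn J1 has e-setter on 6)
β1 |J2  (TF TF1: opposite of bond 0)
β5 |J3  (C1 integral (e out))
β2 |J2  (closing 1-jn rule on J3)
β4 |R1  (closing 1-jn rule on J2)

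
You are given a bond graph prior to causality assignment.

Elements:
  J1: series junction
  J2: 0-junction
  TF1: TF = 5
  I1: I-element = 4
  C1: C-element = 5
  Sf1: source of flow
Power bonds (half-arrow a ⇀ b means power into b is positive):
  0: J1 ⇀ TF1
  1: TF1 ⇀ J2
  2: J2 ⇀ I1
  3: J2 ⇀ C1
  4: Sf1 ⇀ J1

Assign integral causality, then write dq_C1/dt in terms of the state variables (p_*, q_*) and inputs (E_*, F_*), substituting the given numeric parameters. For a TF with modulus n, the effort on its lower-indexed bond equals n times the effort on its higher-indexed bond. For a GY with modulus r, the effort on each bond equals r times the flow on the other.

dq_C1/dt = 5*F_Sf1 - p_I1/4

b4 stroke at Sf1  (source Sf1 imposes f)
b0 stroke at J1  (1-jn J1 has f-setter on 4)
b1 stroke at TF1  (TF1 one-in-one-out from 0)
b2 stroke at I1  (prefer integral on I1)
b3 stroke at J2  (J2 needs exactly one e-in)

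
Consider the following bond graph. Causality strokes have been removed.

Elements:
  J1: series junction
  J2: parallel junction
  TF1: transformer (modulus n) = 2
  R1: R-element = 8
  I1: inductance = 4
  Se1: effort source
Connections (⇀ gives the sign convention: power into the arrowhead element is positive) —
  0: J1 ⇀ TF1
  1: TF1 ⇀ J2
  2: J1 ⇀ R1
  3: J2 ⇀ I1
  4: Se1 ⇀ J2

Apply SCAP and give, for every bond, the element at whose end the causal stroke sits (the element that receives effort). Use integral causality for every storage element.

#0 |J1
#1 |TF1
#2 |R1
#3 |I1
#4 |J2

#4 stroke→J2  (Se1 fixes effort; stroke away)
#1 stroke→TF1  (0-jn J2 has e-setter on 4)
#3 stroke→I1  (J2: bond 4 brought effort, rest push out)
#0 stroke→J1  (TF1: transformer flips bond 1)
#2 stroke→R1  (only one flow-in slot at J1)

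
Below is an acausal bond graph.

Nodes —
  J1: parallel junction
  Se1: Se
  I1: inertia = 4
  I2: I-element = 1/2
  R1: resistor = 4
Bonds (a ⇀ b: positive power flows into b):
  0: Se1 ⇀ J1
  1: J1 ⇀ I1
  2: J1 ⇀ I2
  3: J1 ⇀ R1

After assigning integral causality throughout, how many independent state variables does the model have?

2  (I1, I2 all integral)

#0 |J1  (Se1 fixes effort; stroke away)
#1 |I1  (J1 effort already set via bond 0)
#2 |I2  (J1 effort already set via bond 0)
#3 |R1  (J1 effort already set via bond 0)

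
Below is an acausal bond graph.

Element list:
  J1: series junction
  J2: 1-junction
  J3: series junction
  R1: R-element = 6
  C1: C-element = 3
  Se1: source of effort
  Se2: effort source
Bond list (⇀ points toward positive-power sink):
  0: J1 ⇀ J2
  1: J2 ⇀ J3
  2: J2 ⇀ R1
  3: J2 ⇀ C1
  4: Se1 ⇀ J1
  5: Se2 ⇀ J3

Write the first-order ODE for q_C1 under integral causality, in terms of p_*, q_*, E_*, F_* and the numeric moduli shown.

dq_C1/dt = E_Se1/6 + E_Se2/6 - q_C1/18

β4 stroke at J1  (source Se1 imposes e)
β5 stroke at J3  (Se2: effort source, stroke at far end)
β0 stroke at J2  (J1 needs exactly one f-in)
β1 stroke at J2  (J3: last free bond brings flow in)
β3 stroke at J2  (C1: C, integral causality)
β2 stroke at R1  (closing 1-jn rule on J2)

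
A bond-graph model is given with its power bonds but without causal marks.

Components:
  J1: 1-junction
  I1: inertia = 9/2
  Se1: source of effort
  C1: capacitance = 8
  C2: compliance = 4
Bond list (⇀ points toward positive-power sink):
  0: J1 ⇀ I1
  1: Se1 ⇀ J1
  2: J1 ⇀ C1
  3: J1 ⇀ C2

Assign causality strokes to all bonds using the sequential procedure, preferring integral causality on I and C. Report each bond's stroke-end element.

#1 |J1  (Se1 fixes effort; stroke away)
#0 |I1  (I1 integral (f out))
#2 |J1  (J1 flow already set via bond 0)
#3 |J1  (J1 flow already set via bond 0)

#0 stroke→I1
#1 stroke→J1
#2 stroke→J1
#3 stroke→J1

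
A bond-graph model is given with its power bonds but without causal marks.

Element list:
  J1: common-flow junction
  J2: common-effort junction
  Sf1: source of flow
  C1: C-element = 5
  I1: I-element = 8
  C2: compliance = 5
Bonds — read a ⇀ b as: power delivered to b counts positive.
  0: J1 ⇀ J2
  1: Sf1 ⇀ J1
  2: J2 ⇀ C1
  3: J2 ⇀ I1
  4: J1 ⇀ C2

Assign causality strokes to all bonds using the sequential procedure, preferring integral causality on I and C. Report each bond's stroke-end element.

#1 stroke→Sf1  (Sf1 (Sf) sets flow on bond)
#0 stroke→J1  (J1: bond 1 brought flow, rest push out)
#4 stroke→J1  (J1 flow already set via bond 1)
#2 stroke→J2  (C1: C, integral causality)
#3 stroke→I1  (common-e at J2 fixed by 2)

#0 →J1
#1 →Sf1
#2 →J2
#3 →I1
#4 →J1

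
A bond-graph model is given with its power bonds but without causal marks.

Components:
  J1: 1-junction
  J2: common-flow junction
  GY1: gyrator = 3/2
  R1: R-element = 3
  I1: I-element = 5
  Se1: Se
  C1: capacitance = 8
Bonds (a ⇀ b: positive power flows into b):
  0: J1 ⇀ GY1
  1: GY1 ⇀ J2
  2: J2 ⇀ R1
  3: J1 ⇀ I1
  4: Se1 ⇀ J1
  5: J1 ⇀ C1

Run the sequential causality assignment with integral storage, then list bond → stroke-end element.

β4 |J1  (Se1 fixes effort; stroke away)
β3 |I1  (I1 outputs flow p/I1)
β0 |J1  (J1: bond 3 brought flow, rest push out)
β5 |J1  (J1 flow already set via bond 3)
β1 |J2  (GY GY1: same side as bond 0)
β2 |R1  (closing 1-jn rule on J2)

#0 stroke→J1
#1 stroke→J2
#2 stroke→R1
#3 stroke→I1
#4 stroke→J1
#5 stroke→J1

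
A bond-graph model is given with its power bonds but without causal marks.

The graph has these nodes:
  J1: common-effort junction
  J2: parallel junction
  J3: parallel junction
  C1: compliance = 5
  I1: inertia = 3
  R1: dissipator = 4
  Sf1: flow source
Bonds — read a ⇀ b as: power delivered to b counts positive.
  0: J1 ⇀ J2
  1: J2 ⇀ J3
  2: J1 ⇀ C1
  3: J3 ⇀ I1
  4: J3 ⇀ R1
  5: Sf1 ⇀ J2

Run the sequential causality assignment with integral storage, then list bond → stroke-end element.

bond 5 |Sf1  (Sf1 fixes flow; stroke at Sf1)
bond 2 |J1  (C1 outputs effort q/C1)
bond 0 |J2  (J1: bond 2 brought effort, rest push out)
bond 1 |J3  (J2: bond 0 brought effort, rest push out)
bond 3 |I1  (0-jn J3 has e-setter on 1)
bond 4 |R1  (common-e at J3 fixed by 1)

bond 0 stroke→J2
bond 1 stroke→J3
bond 2 stroke→J1
bond 3 stroke→I1
bond 4 stroke→R1
bond 5 stroke→Sf1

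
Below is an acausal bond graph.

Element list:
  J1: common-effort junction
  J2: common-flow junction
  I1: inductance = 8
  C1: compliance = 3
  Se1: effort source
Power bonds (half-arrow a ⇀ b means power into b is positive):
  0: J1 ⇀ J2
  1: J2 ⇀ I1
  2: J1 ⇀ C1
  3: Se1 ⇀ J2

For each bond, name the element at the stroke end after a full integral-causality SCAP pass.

bond 0 stroke→J2
bond 1 stroke→I1
bond 2 stroke→J1
bond 3 stroke→J2

β3 stroke at J2  (source Se1 imposes e)
β1 stroke at I1  (I1 outputs flow p/I1)
β0 stroke at J2  (1-jn J2 has f-setter on 1)
β2 stroke at J1  (only one effort-in slot at J1)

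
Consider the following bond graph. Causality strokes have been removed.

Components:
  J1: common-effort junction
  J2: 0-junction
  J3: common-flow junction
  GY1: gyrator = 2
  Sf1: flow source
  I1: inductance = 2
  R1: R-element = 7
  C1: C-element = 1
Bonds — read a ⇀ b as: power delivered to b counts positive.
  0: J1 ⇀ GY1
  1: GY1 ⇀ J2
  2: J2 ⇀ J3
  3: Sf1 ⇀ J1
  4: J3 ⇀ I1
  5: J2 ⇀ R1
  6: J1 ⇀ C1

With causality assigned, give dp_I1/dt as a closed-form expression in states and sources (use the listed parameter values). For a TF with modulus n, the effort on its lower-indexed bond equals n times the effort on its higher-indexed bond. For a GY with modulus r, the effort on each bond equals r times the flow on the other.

dp_I1/dt = -7*p_I1/2 + 7*q_C1/2

bond 3 |Sf1  (Sf1 fixes flow; stroke at Sf1)
bond 4 |I1  (I1 outputs flow p/I1)
bond 2 |J3  (1-jn J3 has f-setter on 4)
bond 6 |J1  (C1 integral (e out))
bond 0 |GY1  (J1: bond 6 brought effort, rest push out)
bond 1 |GY1  (GY1 both-in/both-out from 0)
bond 5 |J2  (only one effort-in slot at J2)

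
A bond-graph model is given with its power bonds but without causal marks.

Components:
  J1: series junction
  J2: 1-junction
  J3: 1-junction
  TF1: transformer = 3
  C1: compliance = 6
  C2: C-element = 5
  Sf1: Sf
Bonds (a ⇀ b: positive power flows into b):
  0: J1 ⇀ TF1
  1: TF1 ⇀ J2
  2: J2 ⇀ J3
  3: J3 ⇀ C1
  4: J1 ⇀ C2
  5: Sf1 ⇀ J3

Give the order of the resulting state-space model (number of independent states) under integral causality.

#5 stroke at Sf1  (source Sf1 imposes f)
#2 stroke at J3  (J3: bond 5 brought flow, rest push out)
#3 stroke at J3  (common-f at J3 fixed by 5)
#1 stroke at J2  (J2: bond 2 brought flow, rest push out)
#0 stroke at TF1  (TF1 one-in-one-out from 1)
#4 stroke at J1  (J1 flow already set via bond 0)

2  (C1, C2 all integral)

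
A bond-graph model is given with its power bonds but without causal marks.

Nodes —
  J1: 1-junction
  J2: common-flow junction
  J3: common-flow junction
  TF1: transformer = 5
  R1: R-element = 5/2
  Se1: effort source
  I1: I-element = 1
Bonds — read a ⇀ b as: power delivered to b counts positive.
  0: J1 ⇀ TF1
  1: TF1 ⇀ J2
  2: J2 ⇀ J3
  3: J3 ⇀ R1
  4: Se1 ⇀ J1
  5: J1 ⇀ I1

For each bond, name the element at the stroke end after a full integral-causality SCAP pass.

#0 →J1
#1 →TF1
#2 →J2
#3 →J3
#4 →J1
#5 →I1

#4 →J1  (Se1: effort source, stroke at far end)
#5 →I1  (I1 outputs flow p/I1)
#0 →J1  (common-f at J1 fixed by 5)
#1 →TF1  (through TF1, causality passes straight; one stroke at TF1)
#2 →J2  (1-jn J2 has f-setter on 1)
#3 →J3  (1-jn J3 has f-setter on 2)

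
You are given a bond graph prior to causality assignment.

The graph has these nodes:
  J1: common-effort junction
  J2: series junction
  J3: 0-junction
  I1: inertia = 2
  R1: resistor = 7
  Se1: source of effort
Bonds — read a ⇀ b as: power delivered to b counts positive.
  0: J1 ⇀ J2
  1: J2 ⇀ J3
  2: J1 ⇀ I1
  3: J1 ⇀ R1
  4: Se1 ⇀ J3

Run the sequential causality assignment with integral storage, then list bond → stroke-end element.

β0 →J1
β1 →J2
β2 →I1
β3 →R1
β4 →J3

b4 →J3  (source Se1 imposes e)
b1 →J2  (0-jn J3 has e-setter on 4)
b0 →J1  (J2: last free bond brings flow in)
b2 →I1  (J1: bond 0 brought effort, rest push out)
b3 →R1  (0-jn J1 has e-setter on 0)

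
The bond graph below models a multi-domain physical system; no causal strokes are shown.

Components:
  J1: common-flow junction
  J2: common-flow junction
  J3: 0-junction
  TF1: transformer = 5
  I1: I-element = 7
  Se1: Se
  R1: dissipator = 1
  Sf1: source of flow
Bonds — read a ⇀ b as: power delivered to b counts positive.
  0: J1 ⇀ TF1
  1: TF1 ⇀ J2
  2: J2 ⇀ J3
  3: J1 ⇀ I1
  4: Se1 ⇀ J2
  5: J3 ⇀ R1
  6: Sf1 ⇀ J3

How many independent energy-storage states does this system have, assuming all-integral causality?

1  (I1 all integral)

bond 4 stroke→J2  (Se1: effort source, stroke at far end)
bond 6 stroke→Sf1  (source Sf1 imposes f)
bond 3 stroke→I1  (I1: I, integral causality)
bond 0 stroke→J1  (J1: bond 3 brought flow, rest push out)
bond 1 stroke→TF1  (through TF1, causality passes straight; one stroke at TF1)
bond 2 stroke→J2  (J2 flow already set via bond 1)
bond 5 stroke→J3  (J3 needs exactly one e-in)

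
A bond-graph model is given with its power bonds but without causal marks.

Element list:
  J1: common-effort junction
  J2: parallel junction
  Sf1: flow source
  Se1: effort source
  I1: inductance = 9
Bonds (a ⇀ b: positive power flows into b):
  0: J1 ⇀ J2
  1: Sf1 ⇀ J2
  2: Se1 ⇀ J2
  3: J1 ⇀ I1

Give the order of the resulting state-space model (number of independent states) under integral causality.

b1 stroke at Sf1  (Sf1: flow source, stroke at near end)
b2 stroke at J2  (Se1 (Se) sets effort on bond)
b0 stroke at J1  (J2 effort already set via bond 2)
b3 stroke at I1  (J1 effort already set via bond 0)

1  (I1 all integral)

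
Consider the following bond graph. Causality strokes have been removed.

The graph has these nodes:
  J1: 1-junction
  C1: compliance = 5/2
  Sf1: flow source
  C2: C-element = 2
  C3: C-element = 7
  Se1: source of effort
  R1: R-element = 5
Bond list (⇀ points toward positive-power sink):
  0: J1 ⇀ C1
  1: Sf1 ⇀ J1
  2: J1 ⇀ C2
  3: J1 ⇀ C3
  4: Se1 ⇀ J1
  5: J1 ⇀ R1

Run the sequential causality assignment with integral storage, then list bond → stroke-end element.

b1 stroke at Sf1  (Sf1: flow source, stroke at near end)
b4 stroke at J1  (Se1 (Se) sets effort on bond)
b0 stroke at J1  (1-jn J1 has f-setter on 1)
b2 stroke at J1  (J1 flow already set via bond 1)
b3 stroke at J1  (common-f at J1 fixed by 1)
b5 stroke at J1  (J1: bond 1 brought flow, rest push out)

β0 stroke at J1
β1 stroke at Sf1
β2 stroke at J1
β3 stroke at J1
β4 stroke at J1
β5 stroke at J1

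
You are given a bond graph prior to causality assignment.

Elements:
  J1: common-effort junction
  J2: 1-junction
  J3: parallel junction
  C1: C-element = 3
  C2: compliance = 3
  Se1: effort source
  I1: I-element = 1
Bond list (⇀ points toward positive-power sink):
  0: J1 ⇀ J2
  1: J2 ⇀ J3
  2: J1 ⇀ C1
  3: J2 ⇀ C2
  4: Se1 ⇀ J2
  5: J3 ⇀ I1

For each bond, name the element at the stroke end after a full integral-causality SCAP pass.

#4 |J2  (Se1 fixes effort; stroke away)
#2 |J1  (C1 outputs effort q/C1)
#0 |J2  (common-e at J1 fixed by 2)
#3 |J2  (C2 outputs effort q/C2)
#1 |J3  (J2 needs exactly one f-in)
#5 |I1  (common-e at J3 fixed by 1)

bond 0 →J2
bond 1 →J3
bond 2 →J1
bond 3 →J2
bond 4 →J2
bond 5 →I1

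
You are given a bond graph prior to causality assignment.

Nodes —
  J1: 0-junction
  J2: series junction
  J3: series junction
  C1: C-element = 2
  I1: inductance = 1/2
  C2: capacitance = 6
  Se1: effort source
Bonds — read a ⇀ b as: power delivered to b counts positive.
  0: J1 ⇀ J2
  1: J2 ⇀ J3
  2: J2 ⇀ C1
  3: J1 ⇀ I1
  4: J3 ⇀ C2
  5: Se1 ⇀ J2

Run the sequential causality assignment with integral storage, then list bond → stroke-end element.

b5 stroke→J2  (Se1 fixes effort; stroke away)
b2 stroke→J2  (C1 integral (e out))
b3 stroke→I1  (I1 outputs flow p/I1)
b0 stroke→J1  (J1 needs exactly one e-in)
b1 stroke→J2  (common-f at J2 fixed by 0)
b4 stroke→J3  (common-f at J3 fixed by 1)

bond 0 stroke at J1
bond 1 stroke at J2
bond 2 stroke at J2
bond 3 stroke at I1
bond 4 stroke at J3
bond 5 stroke at J2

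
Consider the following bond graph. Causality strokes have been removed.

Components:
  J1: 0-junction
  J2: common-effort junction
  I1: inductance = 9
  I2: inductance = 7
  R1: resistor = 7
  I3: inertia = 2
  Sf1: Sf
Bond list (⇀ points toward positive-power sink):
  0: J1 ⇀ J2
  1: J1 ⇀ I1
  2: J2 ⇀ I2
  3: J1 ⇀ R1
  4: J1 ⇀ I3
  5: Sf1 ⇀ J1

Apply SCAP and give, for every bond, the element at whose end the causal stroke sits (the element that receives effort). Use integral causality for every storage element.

β5 |Sf1  (Sf1 fixes flow; stroke at Sf1)
β1 |I1  (I1 outputs flow p/I1)
β2 |I2  (I2 outputs flow p/I2)
β0 |J2  (closing 0-jn rule on J2)
β4 |I3  (prefer integral on I3)
β3 |J1  (J1 needs exactly one e-in)

#0 |J2
#1 |I1
#2 |I2
#3 |J1
#4 |I3
#5 |Sf1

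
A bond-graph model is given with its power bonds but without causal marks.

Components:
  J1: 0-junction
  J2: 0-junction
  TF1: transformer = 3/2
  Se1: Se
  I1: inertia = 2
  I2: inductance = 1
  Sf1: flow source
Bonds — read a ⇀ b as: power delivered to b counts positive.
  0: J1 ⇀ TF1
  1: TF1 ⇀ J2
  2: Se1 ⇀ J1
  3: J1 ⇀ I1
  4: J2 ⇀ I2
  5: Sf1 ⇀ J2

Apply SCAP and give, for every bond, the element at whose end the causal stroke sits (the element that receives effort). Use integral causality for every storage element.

b0 |TF1
b1 |J2
b2 |J1
b3 |I1
b4 |I2
b5 |Sf1

b2 →J1  (Se1 (Se) sets effort on bond)
b5 →Sf1  (Sf1: flow source, stroke at near end)
b0 →TF1  (common-e at J1 fixed by 2)
b3 →I1  (common-e at J1 fixed by 2)
b1 →J2  (TF1 one-in-one-out from 0)
b4 →I2  (J2 effort already set via bond 1)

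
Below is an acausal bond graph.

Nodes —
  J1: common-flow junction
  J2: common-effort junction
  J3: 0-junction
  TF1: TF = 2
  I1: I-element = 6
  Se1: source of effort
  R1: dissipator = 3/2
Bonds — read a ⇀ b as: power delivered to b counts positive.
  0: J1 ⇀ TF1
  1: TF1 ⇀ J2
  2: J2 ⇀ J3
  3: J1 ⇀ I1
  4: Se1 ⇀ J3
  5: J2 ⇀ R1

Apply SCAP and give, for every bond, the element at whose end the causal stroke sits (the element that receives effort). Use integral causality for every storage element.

bond 0 →J1
bond 1 →TF1
bond 2 →J2
bond 3 →I1
bond 4 →J3
bond 5 →R1

bond 4 |J3  (Se1 (Se) sets effort on bond)
bond 2 |J2  (common-e at J3 fixed by 4)
bond 1 |TF1  (J2: bond 2 brought effort, rest push out)
bond 5 |R1  (common-e at J2 fixed by 2)
bond 0 |J1  (TF TF1: opposite of bond 1)
bond 3 |I1  (only one flow-in slot at J1)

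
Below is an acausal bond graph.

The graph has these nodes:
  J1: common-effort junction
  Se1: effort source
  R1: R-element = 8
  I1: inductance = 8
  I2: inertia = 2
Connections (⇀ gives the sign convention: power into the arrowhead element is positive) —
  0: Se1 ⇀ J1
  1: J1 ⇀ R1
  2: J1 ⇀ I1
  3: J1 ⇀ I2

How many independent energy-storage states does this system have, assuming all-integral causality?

bond 0 |J1  (Se1: effort source, stroke at far end)
bond 1 |R1  (common-e at J1 fixed by 0)
bond 2 |I1  (J1 effort already set via bond 0)
bond 3 |I2  (J1: bond 0 brought effort, rest push out)

2  (I1, I2 all integral)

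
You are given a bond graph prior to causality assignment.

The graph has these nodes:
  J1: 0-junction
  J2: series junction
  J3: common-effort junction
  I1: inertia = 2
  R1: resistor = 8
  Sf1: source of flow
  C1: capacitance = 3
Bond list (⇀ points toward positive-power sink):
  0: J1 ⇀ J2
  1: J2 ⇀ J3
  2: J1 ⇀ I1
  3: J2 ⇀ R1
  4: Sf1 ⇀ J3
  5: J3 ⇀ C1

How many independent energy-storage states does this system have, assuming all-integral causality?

2  (C1, I1 all integral)

bond 4 stroke at Sf1  (source Sf1 imposes f)
bond 2 stroke at I1  (I1: I, integral causality)
bond 0 stroke at J1  (closing 0-jn rule on J1)
bond 1 stroke at J2  (J2: bond 0 brought flow, rest push out)
bond 3 stroke at J2  (1-jn J2 has f-setter on 0)
bond 5 stroke at J3  (closing 0-jn rule on J3)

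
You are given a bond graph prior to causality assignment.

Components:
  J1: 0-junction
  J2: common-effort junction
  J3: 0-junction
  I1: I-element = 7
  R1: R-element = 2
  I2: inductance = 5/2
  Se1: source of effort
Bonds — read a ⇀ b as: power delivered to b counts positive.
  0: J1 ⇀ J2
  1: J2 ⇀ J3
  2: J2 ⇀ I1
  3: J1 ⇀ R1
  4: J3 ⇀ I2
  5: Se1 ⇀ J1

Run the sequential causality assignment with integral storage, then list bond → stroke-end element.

b5 stroke→J1  (Se1 (Se) sets effort on bond)
b0 stroke→J2  (J1 effort already set via bond 5)
b3 stroke→R1  (common-e at J1 fixed by 5)
b1 stroke→J3  (0-jn J2 has e-setter on 0)
b2 stroke→I1  (J2 effort already set via bond 0)
b4 stroke→I2  (J3: bond 1 brought effort, rest push out)

#0 stroke→J2
#1 stroke→J3
#2 stroke→I1
#3 stroke→R1
#4 stroke→I2
#5 stroke→J1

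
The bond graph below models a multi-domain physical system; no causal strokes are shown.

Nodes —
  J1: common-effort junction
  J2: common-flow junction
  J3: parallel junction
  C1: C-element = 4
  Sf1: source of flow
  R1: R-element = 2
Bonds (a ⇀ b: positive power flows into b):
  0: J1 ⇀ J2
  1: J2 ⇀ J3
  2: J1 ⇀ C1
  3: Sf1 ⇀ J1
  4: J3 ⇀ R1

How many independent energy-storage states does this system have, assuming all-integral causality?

β3 →Sf1  (Sf1: flow source, stroke at near end)
β2 →J1  (C1 integral (e out))
β0 →J2  (0-jn J1 has e-setter on 2)
β1 →J3  (J2 needs exactly one f-in)
β4 →R1  (J3: bond 1 brought effort, rest push out)

1  (C1 all integral)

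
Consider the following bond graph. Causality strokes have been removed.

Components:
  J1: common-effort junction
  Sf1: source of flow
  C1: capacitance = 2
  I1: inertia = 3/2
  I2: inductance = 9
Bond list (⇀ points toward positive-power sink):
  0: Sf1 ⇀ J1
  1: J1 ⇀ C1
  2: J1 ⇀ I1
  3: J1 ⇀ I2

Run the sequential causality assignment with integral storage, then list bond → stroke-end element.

#0 |Sf1
#1 |J1
#2 |I1
#3 |I2

bond 0 |Sf1  (Sf1 fixes flow; stroke at Sf1)
bond 1 |J1  (C1 outputs effort q/C1)
bond 2 |I1  (common-e at J1 fixed by 1)
bond 3 |I2  (J1: bond 1 brought effort, rest push out)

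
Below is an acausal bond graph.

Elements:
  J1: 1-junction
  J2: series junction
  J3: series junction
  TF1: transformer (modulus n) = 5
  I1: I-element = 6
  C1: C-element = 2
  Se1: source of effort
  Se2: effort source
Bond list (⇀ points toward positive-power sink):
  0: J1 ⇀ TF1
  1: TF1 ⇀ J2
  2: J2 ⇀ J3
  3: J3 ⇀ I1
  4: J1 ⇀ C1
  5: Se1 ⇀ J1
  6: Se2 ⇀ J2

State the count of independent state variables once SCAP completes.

2  (C1, I1 all integral)

β5 stroke→J1  (Se1 (Se) sets effort on bond)
β6 stroke→J2  (source Se2 imposes e)
β3 stroke→I1  (I1 integral (f out))
β2 stroke→J3  (J3 flow already set via bond 3)
β1 stroke→J2  (J2: bond 2 brought flow, rest push out)
β0 stroke→TF1  (through TF1, causality passes straight; one stroke at TF1)
β4 stroke→J1  (J1 flow already set via bond 0)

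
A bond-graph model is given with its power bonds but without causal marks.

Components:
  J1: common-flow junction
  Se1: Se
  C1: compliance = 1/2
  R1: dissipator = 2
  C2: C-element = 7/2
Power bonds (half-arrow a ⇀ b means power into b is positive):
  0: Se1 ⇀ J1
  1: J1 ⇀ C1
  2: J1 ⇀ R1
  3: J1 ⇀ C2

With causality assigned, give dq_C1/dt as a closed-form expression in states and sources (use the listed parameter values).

dq_C1/dt = E_Se1/2 - q_C1 - q_C2/7

b0 →J1  (Se1: effort source, stroke at far end)
b1 →J1  (C1: C, integral causality)
b3 →J1  (C2 integral (e out))
b2 →R1  (closing 1-jn rule on J1)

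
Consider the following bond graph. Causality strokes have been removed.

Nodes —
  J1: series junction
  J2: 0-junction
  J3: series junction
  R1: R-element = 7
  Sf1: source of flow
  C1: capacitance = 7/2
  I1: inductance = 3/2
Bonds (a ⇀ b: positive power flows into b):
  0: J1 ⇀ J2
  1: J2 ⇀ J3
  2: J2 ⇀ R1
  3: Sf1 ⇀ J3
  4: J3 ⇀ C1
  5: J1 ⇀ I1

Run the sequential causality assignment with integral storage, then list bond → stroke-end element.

#0 |J1
#1 |J3
#2 |J2
#3 |Sf1
#4 |J3
#5 |I1

#3 stroke→Sf1  (source Sf1 imposes f)
#1 stroke→J3  (J3 flow already set via bond 3)
#4 stroke→J3  (1-jn J3 has f-setter on 3)
#5 stroke→I1  (prefer integral on I1)
#0 stroke→J1  (1-jn J1 has f-setter on 5)
#2 stroke→J2  (J2 needs exactly one e-in)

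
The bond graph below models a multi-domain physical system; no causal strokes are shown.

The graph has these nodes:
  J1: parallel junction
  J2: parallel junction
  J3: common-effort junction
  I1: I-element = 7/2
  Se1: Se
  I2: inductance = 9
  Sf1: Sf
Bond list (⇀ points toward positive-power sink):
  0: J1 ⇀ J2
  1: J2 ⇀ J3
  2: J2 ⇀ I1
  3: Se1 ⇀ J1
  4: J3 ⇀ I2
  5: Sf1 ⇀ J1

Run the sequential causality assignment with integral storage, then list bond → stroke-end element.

#0 |J2
#1 |J3
#2 |I1
#3 |J1
#4 |I2
#5 |Sf1

#3 |J1  (Se1 (Se) sets effort on bond)
#5 |Sf1  (Sf1 (Sf) sets flow on bond)
#0 |J2  (J1 effort already set via bond 3)
#1 |J3  (common-e at J2 fixed by 0)
#2 |I1  (J2: bond 0 brought effort, rest push out)
#4 |I2  (J3: bond 1 brought effort, rest push out)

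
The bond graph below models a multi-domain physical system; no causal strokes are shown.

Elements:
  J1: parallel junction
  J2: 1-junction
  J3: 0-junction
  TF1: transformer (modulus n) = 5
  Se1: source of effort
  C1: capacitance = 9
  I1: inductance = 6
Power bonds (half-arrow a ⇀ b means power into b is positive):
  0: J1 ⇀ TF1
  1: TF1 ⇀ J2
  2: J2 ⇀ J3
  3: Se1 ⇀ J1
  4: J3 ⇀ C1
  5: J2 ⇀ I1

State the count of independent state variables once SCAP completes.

bond 3 →J1  (Se1: effort source, stroke at far end)
bond 0 →TF1  (J1: bond 3 brought effort, rest push out)
bond 1 →J2  (TF1: transformer flips bond 0)
bond 4 →J3  (prefer integral on C1)
bond 2 →J2  (J3: bond 4 brought effort, rest push out)
bond 5 →I1  (only one flow-in slot at J2)

2  (C1, I1 all integral)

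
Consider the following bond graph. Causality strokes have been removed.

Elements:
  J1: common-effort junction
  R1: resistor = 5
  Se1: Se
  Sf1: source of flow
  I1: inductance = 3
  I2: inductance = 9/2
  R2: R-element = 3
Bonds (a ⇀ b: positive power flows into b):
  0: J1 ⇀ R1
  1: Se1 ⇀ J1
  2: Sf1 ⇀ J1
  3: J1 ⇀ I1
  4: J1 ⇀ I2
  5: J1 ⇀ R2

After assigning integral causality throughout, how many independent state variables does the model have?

2  (I1, I2 all integral)

b1 stroke→J1  (Se1: effort source, stroke at far end)
b2 stroke→Sf1  (source Sf1 imposes f)
b0 stroke→R1  (common-e at J1 fixed by 1)
b3 stroke→I1  (J1 effort already set via bond 1)
b4 stroke→I2  (J1: bond 1 brought effort, rest push out)
b5 stroke→R2  (J1: bond 1 brought effort, rest push out)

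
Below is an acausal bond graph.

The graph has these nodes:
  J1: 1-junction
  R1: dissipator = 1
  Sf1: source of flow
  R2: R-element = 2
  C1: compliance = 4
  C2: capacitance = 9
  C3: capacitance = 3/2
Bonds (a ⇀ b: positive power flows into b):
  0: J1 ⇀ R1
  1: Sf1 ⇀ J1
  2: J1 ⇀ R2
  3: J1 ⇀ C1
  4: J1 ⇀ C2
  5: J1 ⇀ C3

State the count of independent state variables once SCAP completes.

#1 →Sf1  (source Sf1 imposes f)
#0 →J1  (J1: bond 1 brought flow, rest push out)
#2 →J1  (J1: bond 1 brought flow, rest push out)
#3 →J1  (J1 flow already set via bond 1)
#4 →J1  (J1 flow already set via bond 1)
#5 →J1  (1-jn J1 has f-setter on 1)

3  (C1, C2, C3 all integral)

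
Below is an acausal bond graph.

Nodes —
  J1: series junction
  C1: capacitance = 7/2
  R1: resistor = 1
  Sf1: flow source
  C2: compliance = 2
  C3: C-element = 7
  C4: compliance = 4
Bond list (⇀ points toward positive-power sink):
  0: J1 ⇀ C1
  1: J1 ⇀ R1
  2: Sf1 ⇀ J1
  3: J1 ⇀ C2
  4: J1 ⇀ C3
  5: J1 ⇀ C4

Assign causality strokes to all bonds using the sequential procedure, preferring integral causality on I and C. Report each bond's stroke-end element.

β2 |Sf1  (Sf1: flow source, stroke at near end)
β0 |J1  (J1: bond 2 brought flow, rest push out)
β1 |J1  (J1: bond 2 brought flow, rest push out)
β3 |J1  (common-f at J1 fixed by 2)
β4 |J1  (J1 flow already set via bond 2)
β5 |J1  (J1: bond 2 brought flow, rest push out)

β0 →J1
β1 →J1
β2 →Sf1
β3 →J1
β4 →J1
β5 →J1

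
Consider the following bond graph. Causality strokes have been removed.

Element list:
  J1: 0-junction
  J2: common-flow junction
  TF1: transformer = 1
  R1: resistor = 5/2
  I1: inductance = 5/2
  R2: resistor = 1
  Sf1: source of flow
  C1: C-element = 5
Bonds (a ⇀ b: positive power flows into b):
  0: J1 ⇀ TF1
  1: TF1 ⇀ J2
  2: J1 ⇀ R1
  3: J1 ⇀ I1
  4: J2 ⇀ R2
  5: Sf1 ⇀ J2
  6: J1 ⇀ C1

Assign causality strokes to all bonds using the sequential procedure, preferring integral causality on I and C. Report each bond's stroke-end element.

β5 →Sf1  (Sf1: flow source, stroke at near end)
β1 →J2  (common-f at J2 fixed by 5)
β4 →J2  (1-jn J2 has f-setter on 5)
β0 →TF1  (TF1: transformer flips bond 1)
β3 →I1  (I1: I, integral causality)
β6 →J1  (C1: C, integral causality)
β2 →R1  (J1: bond 6 brought effort, rest push out)

bond 0 →TF1
bond 1 →J2
bond 2 →R1
bond 3 →I1
bond 4 →J2
bond 5 →Sf1
bond 6 →J1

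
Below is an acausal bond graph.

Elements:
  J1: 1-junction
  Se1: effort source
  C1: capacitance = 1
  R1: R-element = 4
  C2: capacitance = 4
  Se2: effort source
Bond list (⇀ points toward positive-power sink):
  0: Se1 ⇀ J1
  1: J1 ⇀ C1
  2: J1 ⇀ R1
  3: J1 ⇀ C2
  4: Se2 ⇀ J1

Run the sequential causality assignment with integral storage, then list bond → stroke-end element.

#0 →J1  (source Se1 imposes e)
#4 →J1  (Se2 fixes effort; stroke away)
#1 →J1  (prefer integral on C1)
#3 →J1  (C2 integral (e out))
#2 →R1  (only one flow-in slot at J1)

#0 |J1
#1 |J1
#2 |R1
#3 |J1
#4 |J1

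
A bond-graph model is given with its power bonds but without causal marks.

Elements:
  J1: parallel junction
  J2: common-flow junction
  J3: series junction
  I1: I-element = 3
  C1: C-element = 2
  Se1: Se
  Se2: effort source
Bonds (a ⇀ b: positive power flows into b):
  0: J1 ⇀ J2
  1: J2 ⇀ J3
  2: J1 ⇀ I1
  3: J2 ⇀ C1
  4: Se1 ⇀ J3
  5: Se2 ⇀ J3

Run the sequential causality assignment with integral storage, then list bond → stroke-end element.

b0 stroke→J1
b1 stroke→J2
b2 stroke→I1
b3 stroke→J2
b4 stroke→J3
b5 stroke→J3

β4 stroke at J3  (source Se1 imposes e)
β5 stroke at J3  (Se2 (Se) sets effort on bond)
β1 stroke at J2  (J3: last free bond brings flow in)
β2 stroke at I1  (prefer integral on I1)
β0 stroke at J1  (only one effort-in slot at J1)
β3 stroke at J2  (1-jn J2 has f-setter on 0)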